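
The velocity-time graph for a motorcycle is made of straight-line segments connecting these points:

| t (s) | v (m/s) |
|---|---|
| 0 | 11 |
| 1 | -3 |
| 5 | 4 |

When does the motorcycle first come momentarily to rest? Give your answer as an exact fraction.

t = 11/14 s

v changes sign on 0–1 s (from 11 to -3); the graph is linear there, so v = 0 at t = 0 + (-11)·(1 − 0)/(-3 − 11) = 11/14 s.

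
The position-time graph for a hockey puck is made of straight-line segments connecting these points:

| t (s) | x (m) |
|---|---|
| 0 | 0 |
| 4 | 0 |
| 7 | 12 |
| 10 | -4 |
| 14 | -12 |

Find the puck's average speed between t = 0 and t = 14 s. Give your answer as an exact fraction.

Average speed = (total path length)/(elapsed time); on a piecewise-linear x-t graph the path length is Σ|Δx|.
0–4 s: |Δx| = |0 − 0| = 0 m
4–7 s: |Δx| = |12 − 0| = 12 m
7–10 s: |Δx| = |-4 − 12| = 16 m
10–14 s: |Δx| = |-12 − -4| = 8 m
Total path = 36 m; average speed = 36/14 = 18/7 m/s.

18/7 m/s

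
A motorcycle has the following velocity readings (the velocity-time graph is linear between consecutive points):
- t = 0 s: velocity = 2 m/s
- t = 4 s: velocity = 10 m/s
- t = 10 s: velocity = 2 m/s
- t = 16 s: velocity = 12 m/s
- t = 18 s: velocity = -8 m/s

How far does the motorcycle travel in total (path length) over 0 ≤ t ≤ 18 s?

112.4 m

Distance (not displacement) is the total path length: add the absolute areas under v-t.
0–4 s: |½(2 + 10)(4)| = 24 m
4–10 s: |½(10 + 2)(6)| = 36 m
10–16 s: |½(2 + 12)(6)| = 42 m
16–18 s: v = 0 at t = 17.2 s; triangle areas 7.2 + 3.2 = 10.4 m
Total distance = 112.4 m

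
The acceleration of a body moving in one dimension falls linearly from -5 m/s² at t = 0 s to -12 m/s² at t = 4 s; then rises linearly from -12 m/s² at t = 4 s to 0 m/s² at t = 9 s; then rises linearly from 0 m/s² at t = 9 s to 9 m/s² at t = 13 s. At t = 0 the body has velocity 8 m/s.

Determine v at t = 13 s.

Δv equals the area under the a-t graph; then v = v₀ + Δv.
0–4 s: ½(-5 + -12)(4) = -34 m/s
4–9 s: ½(-12 + 0)(5) = -30 m/s
9–13 s: ½(0 + 9)(4) = 18 m/s
Δv = -46 m/s, so v(13) = 8 + (-46) = -38 m/s.

-38 m/s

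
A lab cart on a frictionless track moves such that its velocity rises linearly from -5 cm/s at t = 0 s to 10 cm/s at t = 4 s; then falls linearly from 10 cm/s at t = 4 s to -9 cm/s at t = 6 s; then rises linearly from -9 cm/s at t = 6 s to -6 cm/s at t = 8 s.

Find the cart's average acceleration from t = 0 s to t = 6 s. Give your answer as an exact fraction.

-2/3 cm/s²

Average acceleration = Δv/Δt = (-9 − -5)/(6 − 0) = -2/3 cm/s².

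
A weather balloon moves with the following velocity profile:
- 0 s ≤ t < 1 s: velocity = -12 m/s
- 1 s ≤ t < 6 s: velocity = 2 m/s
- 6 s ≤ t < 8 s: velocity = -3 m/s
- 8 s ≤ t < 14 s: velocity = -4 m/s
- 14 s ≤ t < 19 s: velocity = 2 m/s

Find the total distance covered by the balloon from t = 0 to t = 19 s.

Distance (not displacement) is the total path length: add the absolute areas under v-t.
0–1 s: |-12| × 1 = 12 m
1–6 s: |2| × 5 = 10 m
6–8 s: |-3| × 2 = 6 m
8–14 s: |-4| × 6 = 24 m
14–19 s: |2| × 5 = 10 m
Total distance = 62 m

62 m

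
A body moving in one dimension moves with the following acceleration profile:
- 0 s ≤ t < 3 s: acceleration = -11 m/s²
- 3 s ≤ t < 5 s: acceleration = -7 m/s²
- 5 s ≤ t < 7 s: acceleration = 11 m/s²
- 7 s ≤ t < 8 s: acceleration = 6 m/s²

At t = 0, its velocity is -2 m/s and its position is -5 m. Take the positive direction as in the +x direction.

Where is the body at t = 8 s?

On each constant-a segment, Δv = aΔt and Δx = v₀Δt + ½aΔt²; chain segment to segment.
0–3 s: v starts -2 m/s; Δx = -2·3 + ½·-11·3² = -55.5 m; v ends -35 m/s.
3–5 s: v starts -35 m/s; Δx = -35·2 + ½·-7·2² = -84 m; v ends -49 m/s.
5–7 s: v starts -49 m/s; Δx = -49·2 + ½·11·2² = -76 m; v ends -27 m/s.
7–8 s: v starts -27 m/s; Δx = -27·1 + ½·6·1² = -24 m; v ends -21 m/s.
x(8) = -5 + Σ Δx = -244.5 m.

-244.5 m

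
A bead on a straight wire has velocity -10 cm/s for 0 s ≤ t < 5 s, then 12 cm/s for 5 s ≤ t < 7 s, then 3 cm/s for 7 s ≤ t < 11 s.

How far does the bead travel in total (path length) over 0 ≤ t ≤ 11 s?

86 cm

Distance (not displacement) is the total path length: add the absolute areas under v-t.
0–5 s: |-10| × 5 = 50 cm
5–7 s: |12| × 2 = 24 cm
7–11 s: |3| × 4 = 12 cm
Total distance = 86 cm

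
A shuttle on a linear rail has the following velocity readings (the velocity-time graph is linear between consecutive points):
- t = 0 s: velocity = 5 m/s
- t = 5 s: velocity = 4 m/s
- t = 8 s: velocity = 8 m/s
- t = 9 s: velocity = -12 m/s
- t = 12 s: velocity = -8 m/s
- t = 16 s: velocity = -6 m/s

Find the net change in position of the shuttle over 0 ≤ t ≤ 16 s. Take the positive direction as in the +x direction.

Displacement is the signed area under the v-t curve.
0–5 s: ½(5 + 4)(5) = 22.5 m
5–8 s: ½(4 + 8)(3) = 18 m
8–9 s: ½(8 + -12)(1) = -2 m
9–12 s: ½(-12 + -8)(3) = -30 m
12–16 s: ½(-8 + -6)(4) = -28 m
Net displacement = -19.5 m

-19.5 m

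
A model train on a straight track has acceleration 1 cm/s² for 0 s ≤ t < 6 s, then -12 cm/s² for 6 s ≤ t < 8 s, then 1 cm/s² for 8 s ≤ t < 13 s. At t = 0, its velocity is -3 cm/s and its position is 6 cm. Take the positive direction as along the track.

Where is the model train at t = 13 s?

On each constant-a segment, Δv = aΔt and Δx = v₀Δt + ½aΔt²; chain segment to segment.
0–6 s: v starts -3 cm/s; Δx = -3·6 + ½·1·6² = 0 cm; v ends 3 cm/s.
6–8 s: v starts 3 cm/s; Δx = 3·2 + ½·-12·2² = -18 cm; v ends -21 cm/s.
8–13 s: v starts -21 cm/s; Δx = -21·5 + ½·1·5² = -92.5 cm; v ends -16 cm/s.
x(13) = 6 + Σ Δx = -104.5 cm.

-104.5 cm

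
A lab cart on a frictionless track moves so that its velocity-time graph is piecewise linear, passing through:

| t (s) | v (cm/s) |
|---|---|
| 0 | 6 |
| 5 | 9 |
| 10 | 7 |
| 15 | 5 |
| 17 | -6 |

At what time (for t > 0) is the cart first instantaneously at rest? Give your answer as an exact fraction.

v changes sign on 15–17 s (from 5 to -6); the graph is linear there, so v = 0 at t = 15 + (-5)·(17 − 15)/(-6 − 5) = 175/11 s.

t = 175/11 s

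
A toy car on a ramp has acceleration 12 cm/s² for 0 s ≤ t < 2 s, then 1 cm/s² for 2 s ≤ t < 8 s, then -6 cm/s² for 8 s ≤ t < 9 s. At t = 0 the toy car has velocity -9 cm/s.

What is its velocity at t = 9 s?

Δv equals the area under the a-t graph; then v = v₀ + Δv.
0–2 s: 12 × 2 = 24 cm/s
2–8 s: 1 × 6 = 6 cm/s
8–9 s: -6 × 1 = -6 cm/s
Δv = 24 cm/s, so v(9) = -9 + (24) = 15 cm/s.

15 cm/s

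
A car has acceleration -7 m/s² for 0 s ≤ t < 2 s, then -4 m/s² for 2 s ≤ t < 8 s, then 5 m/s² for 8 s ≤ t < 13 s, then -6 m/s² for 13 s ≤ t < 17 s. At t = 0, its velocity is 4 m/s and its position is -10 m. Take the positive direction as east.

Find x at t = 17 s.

On each constant-a segment, Δv = aΔt and Δx = v₀Δt + ½aΔt²; chain segment to segment.
0–2 s: v starts 4 m/s; Δx = 4·2 + ½·-7·2² = -6 m; v ends -10 m/s.
2–8 s: v starts -10 m/s; Δx = -10·6 + ½·-4·6² = -132 m; v ends -34 m/s.
8–13 s: v starts -34 m/s; Δx = -34·5 + ½·5·5² = -107.5 m; v ends -9 m/s.
13–17 s: v starts -9 m/s; Δx = -9·4 + ½·-6·4² = -84 m; v ends -33 m/s.
x(17) = -10 + Σ Δx = -339.5 m.

-339.5 m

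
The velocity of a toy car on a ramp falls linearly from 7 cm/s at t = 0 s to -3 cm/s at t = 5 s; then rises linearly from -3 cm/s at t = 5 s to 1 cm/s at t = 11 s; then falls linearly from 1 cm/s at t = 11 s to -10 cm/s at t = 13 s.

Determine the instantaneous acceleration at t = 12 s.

-5.5 cm/s²

Acceleration is the slope of the v-t graph on 11–13 s: (-10 − 1)/(13 − 11) = -5.5 cm/s².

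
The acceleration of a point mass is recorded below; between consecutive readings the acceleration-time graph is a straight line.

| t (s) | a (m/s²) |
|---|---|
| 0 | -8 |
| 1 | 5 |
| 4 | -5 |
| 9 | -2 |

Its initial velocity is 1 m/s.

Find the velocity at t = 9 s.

-18 m/s

Δv equals the area under the a-t graph; then v = v₀ + Δv.
0–1 s: ½(-8 + 5)(1) = -1.5 m/s
1–4 s: ½(5 + -5)(3) = 0 m/s
4–9 s: ½(-5 + -2)(5) = -17.5 m/s
Δv = -19 m/s, so v(9) = 1 + (-19) = -18 m/s.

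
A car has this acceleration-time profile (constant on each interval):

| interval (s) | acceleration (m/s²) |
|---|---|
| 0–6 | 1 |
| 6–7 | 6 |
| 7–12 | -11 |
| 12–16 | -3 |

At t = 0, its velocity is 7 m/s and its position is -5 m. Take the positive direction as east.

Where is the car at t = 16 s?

On each constant-a segment, Δv = aΔt and Δx = v₀Δt + ½aΔt²; chain segment to segment.
0–6 s: v starts 7 m/s; Δx = 7·6 + ½·1·6² = 60 m; v ends 13 m/s.
6–7 s: v starts 13 m/s; Δx = 13·1 + ½·6·1² = 16 m; v ends 19 m/s.
7–12 s: v starts 19 m/s; Δx = 19·5 + ½·-11·5² = -42.5 m; v ends -36 m/s.
12–16 s: v starts -36 m/s; Δx = -36·4 + ½·-3·4² = -168 m; v ends -48 m/s.
x(16) = -5 + Σ Δx = -139.5 m.

-139.5 m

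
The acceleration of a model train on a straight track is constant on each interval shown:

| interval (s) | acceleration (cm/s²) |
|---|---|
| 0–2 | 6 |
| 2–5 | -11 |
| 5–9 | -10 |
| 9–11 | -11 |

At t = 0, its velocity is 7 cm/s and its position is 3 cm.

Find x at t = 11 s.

On each constant-a segment, Δv = aΔt and Δx = v₀Δt + ½aΔt²; chain segment to segment.
0–2 s: v starts 7 cm/s; Δx = 7·2 + ½·6·2² = 26 cm; v ends 19 cm/s.
2–5 s: v starts 19 cm/s; Δx = 19·3 + ½·-11·3² = 7.5 cm; v ends -14 cm/s.
5–9 s: v starts -14 cm/s; Δx = -14·4 + ½·-10·4² = -136 cm; v ends -54 cm/s.
9–11 s: v starts -54 cm/s; Δx = -54·2 + ½·-11·2² = -130 cm; v ends -76 cm/s.
x(11) = 3 + Σ Δx = -229.5 cm.

-229.5 cm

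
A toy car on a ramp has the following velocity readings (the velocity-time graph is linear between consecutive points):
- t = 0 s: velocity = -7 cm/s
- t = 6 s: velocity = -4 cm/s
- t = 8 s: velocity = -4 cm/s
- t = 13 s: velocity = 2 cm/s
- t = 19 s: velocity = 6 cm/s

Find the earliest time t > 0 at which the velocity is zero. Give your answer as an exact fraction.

t = 34/3 s

v changes sign on 8–13 s (from -4 to 2); the graph is linear there, so v = 0 at t = 8 + (4)·(13 − 8)/(2 − -4) = 34/3 s.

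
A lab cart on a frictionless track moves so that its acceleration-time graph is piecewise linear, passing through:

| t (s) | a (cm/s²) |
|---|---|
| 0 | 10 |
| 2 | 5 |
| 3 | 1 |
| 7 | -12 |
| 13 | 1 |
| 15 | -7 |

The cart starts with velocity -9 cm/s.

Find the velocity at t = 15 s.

-52 cm/s

Δv equals the area under the a-t graph; then v = v₀ + Δv.
0–2 s: ½(10 + 5)(2) = 15 cm/s
2–3 s: ½(5 + 1)(1) = 3 cm/s
3–7 s: ½(1 + -12)(4) = -22 cm/s
7–13 s: ½(-12 + 1)(6) = -33 cm/s
13–15 s: ½(1 + -7)(2) = -6 cm/s
Δv = -43 cm/s, so v(15) = -9 + (-43) = -52 cm/s.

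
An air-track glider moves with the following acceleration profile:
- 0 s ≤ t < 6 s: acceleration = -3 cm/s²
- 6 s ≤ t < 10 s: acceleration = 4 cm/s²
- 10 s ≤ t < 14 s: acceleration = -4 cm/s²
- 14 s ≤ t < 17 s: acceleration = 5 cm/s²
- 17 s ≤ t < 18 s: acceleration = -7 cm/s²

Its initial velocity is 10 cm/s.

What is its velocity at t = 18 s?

Δv equals the area under the a-t graph; then v = v₀ + Δv.
0–6 s: -3 × 6 = -18 cm/s
6–10 s: 4 × 4 = 16 cm/s
10–14 s: -4 × 4 = -16 cm/s
14–17 s: 5 × 3 = 15 cm/s
17–18 s: -7 × 1 = -7 cm/s
Δv = -10 cm/s, so v(18) = 10 + (-10) = 0 cm/s.

0 cm/s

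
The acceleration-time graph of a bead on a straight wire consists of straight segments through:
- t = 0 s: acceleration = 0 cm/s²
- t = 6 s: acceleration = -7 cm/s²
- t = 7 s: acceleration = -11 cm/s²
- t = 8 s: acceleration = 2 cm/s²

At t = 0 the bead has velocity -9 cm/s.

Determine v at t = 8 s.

-43.5 cm/s

Δv equals the area under the a-t graph; then v = v₀ + Δv.
0–6 s: ½(0 + -7)(6) = -21 cm/s
6–7 s: ½(-7 + -11)(1) = -9 cm/s
7–8 s: ½(-11 + 2)(1) = -4.5 cm/s
Δv = -34.5 cm/s, so v(8) = -9 + (-34.5) = -43.5 cm/s.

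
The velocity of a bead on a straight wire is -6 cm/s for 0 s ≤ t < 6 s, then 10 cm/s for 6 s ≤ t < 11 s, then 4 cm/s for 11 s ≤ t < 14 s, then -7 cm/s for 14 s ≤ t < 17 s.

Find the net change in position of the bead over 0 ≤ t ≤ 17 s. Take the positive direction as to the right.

Displacement is the signed area under the v-t curve.
0–6 s: -6 × 6 = -36 cm
6–11 s: 10 × 5 = 50 cm
11–14 s: 4 × 3 = 12 cm
14–17 s: -7 × 3 = -21 cm
Net displacement = 5 cm

5 cm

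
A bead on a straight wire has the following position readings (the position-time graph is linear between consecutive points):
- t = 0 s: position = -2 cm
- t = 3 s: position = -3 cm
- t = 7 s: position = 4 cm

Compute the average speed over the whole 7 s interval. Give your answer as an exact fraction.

8/7 cm/s

Average speed = (total path length)/(elapsed time); on a piecewise-linear x-t graph the path length is Σ|Δx|.
0–3 s: |Δx| = |-3 − -2| = 1 cm
3–7 s: |Δx| = |4 − -3| = 7 cm
Total path = 8 cm; average speed = 8/7 = 8/7 cm/s.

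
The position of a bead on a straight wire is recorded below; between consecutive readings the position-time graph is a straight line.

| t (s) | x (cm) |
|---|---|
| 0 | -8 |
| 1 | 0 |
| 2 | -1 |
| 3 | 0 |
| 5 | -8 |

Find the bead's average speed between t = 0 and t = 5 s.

Average speed = (total path length)/(elapsed time); on a piecewise-linear x-t graph the path length is Σ|Δx|.
0–1 s: |Δx| = |0 − -8| = 8 cm
1–2 s: |Δx| = |-1 − 0| = 1 cm
2–3 s: |Δx| = |0 − -1| = 1 cm
3–5 s: |Δx| = |-8 − 0| = 8 cm
Total path = 18 cm; average speed = 18/5 = 3.6 cm/s.

3.6 cm/s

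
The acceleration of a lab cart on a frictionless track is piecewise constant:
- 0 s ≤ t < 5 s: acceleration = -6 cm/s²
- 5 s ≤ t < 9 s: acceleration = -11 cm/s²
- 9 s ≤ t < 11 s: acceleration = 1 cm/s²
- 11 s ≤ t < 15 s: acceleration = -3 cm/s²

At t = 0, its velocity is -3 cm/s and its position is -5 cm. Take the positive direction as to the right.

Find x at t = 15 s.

On each constant-a segment, Δv = aΔt and Δx = v₀Δt + ½aΔt²; chain segment to segment.
0–5 s: v starts -3 cm/s; Δx = -3·5 + ½·-6·5² = -90 cm; v ends -33 cm/s.
5–9 s: v starts -33 cm/s; Δx = -33·4 + ½·-11·4² = -220 cm; v ends -77 cm/s.
9–11 s: v starts -77 cm/s; Δx = -77·2 + ½·1·2² = -152 cm; v ends -75 cm/s.
11–15 s: v starts -75 cm/s; Δx = -75·4 + ½·-3·4² = -324 cm; v ends -87 cm/s.
x(15) = -5 + Σ Δx = -791 cm.

-791 cm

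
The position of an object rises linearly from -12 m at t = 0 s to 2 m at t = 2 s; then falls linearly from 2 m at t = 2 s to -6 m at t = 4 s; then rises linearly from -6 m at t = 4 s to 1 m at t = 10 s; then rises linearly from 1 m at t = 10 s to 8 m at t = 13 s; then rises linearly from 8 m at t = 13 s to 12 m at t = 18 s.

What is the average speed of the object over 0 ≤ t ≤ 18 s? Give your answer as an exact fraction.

Average speed = (total path length)/(elapsed time); on a piecewise-linear x-t graph the path length is Σ|Δx|.
0–2 s: |Δx| = |2 − -12| = 14 m
2–4 s: |Δx| = |-6 − 2| = 8 m
4–10 s: |Δx| = |1 − -6| = 7 m
10–13 s: |Δx| = |8 − 1| = 7 m
13–18 s: |Δx| = |12 − 8| = 4 m
Total path = 40 m; average speed = 40/18 = 20/9 m/s.

20/9 m/s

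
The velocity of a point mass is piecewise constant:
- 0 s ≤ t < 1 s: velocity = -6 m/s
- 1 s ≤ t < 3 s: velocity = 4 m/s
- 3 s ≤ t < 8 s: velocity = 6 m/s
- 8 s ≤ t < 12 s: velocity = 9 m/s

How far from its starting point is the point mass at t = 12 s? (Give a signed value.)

Net displacement equals the area under the velocity-time graph (areas below the axis count negative).
0–1 s: -6 × 1 = -6 m
1–3 s: 4 × 2 = 8 m
3–8 s: 6 × 5 = 30 m
8–12 s: 9 × 4 = 36 m
Net displacement = 68 m

68 m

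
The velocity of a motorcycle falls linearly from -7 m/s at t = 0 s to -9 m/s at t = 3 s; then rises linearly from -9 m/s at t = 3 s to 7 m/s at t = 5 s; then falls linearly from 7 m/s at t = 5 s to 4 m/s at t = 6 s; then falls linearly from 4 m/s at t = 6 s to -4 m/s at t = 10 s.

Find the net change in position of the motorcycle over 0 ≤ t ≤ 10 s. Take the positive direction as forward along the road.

Net displacement equals the area under the velocity-time graph (areas below the axis count negative).
0–3 s: ½(-7 + -9)(3) = -24 m
3–5 s: ½(-9 + 7)(2) = -2 m
5–6 s: ½(7 + 4)(1) = 5.5 m
6–10 s: ½(4 + -4)(4) = 0 m
Net displacement = -20.5 m

-20.5 m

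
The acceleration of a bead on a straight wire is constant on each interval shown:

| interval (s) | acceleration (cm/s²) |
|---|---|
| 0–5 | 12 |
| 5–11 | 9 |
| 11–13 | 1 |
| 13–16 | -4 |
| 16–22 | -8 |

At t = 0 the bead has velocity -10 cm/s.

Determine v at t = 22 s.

Δv equals the area under the a-t graph; then v = v₀ + Δv.
0–5 s: 12 × 5 = 60 cm/s
5–11 s: 9 × 6 = 54 cm/s
11–13 s: 1 × 2 = 2 cm/s
13–16 s: -4 × 3 = -12 cm/s
16–22 s: -8 × 6 = -48 cm/s
Δv = 56 cm/s, so v(22) = -10 + (56) = 46 cm/s.

46 cm/s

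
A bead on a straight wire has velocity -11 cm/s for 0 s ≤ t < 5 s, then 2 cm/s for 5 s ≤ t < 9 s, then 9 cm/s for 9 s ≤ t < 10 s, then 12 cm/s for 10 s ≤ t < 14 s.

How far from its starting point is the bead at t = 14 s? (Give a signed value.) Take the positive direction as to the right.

10 cm

Displacement is the signed area under the v-t curve.
0–5 s: -11 × 5 = -55 cm
5–9 s: 2 × 4 = 8 cm
9–10 s: 9 × 1 = 9 cm
10–14 s: 12 × 4 = 48 cm
Net displacement = 10 cm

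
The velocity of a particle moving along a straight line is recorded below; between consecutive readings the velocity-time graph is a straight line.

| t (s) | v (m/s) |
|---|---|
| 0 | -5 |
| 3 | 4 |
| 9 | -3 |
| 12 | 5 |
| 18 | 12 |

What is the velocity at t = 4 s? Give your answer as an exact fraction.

17/6 m/s

On 3–9 s the graph is linear from 4 to -3 m/s: v(4) = 4 + (-3 − 4)·(4 − 3)/(9 − 3) = 17/6 m/s.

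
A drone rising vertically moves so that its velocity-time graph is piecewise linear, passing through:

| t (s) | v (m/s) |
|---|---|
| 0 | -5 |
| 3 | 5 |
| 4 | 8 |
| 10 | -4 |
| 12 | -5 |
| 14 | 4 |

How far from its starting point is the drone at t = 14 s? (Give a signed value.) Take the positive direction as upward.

Displacement is the signed area under the v-t curve.
0–3 s: ½(-5 + 5)(3) = 0 m
3–4 s: ½(5 + 8)(1) = 6.5 m
4–10 s: ½(8 + -4)(6) = 12 m
10–12 s: ½(-4 + -5)(2) = -9 m
12–14 s: ½(-5 + 4)(2) = -1 m
Net displacement = 8.5 m

8.5 m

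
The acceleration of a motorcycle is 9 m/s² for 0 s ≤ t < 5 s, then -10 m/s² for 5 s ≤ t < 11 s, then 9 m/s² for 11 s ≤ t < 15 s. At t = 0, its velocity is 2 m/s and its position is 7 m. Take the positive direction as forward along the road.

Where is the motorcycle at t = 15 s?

On each constant-a segment, Δv = aΔt and Δx = v₀Δt + ½aΔt²; chain segment to segment.
0–5 s: v starts 2 m/s; Δx = 2·5 + ½·9·5² = 122.5 m; v ends 47 m/s.
5–11 s: v starts 47 m/s; Δx = 47·6 + ½·-10·6² = 102 m; v ends -13 m/s.
11–15 s: v starts -13 m/s; Δx = -13·4 + ½·9·4² = 20 m; v ends 23 m/s.
x(15) = 7 + Σ Δx = 251.5 m.

251.5 m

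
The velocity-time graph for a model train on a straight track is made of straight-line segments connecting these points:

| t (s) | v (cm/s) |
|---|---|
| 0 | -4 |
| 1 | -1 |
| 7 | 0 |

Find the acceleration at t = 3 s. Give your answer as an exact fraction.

1/6 cm/s²

Acceleration is the slope of the v-t graph on 1–7 s: (0 − -1)/(7 − 1) = 1/6 cm/s².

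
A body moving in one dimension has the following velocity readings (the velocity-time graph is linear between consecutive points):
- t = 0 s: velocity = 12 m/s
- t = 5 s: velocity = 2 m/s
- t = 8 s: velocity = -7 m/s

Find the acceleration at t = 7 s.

-3 m/s²

Acceleration is the slope of the v-t graph on 5–8 s: (-7 − 2)/(8 − 5) = -3 m/s².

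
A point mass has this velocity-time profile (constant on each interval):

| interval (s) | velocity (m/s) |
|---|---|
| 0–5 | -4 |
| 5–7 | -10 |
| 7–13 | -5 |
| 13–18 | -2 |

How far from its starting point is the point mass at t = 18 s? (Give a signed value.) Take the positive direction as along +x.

Displacement is the signed area under the v-t curve.
0–5 s: -4 × 5 = -20 m
5–7 s: -10 × 2 = -20 m
7–13 s: -5 × 6 = -30 m
13–18 s: -2 × 5 = -10 m
Net displacement = -80 m

-80 m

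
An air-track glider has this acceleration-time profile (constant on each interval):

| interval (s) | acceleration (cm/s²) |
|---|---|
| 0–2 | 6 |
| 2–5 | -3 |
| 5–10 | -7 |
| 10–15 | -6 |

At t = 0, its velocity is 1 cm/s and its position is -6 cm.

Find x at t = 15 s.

On each constant-a segment, Δv = aΔt and Δx = v₀Δt + ½aΔt²; chain segment to segment.
0–2 s: v starts 1 cm/s; Δx = 1·2 + ½·6·2² = 14 cm; v ends 13 cm/s.
2–5 s: v starts 13 cm/s; Δx = 13·3 + ½·-3·3² = 25.5 cm; v ends 4 cm/s.
5–10 s: v starts 4 cm/s; Δx = 4·5 + ½·-7·5² = -67.5 cm; v ends -31 cm/s.
10–15 s: v starts -31 cm/s; Δx = -31·5 + ½·-6·5² = -230 cm; v ends -61 cm/s.
x(15) = -6 + Σ Δx = -264 cm.

-264 cm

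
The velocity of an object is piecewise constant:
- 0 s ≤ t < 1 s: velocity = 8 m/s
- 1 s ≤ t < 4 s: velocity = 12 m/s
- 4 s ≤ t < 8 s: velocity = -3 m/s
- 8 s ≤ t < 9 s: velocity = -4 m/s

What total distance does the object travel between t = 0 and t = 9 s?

60 m

Distance (not displacement) is the total path length: add the absolute areas under v-t.
0–1 s: |8| × 1 = 8 m
1–4 s: |12| × 3 = 36 m
4–8 s: |-3| × 4 = 12 m
8–9 s: |-4| × 1 = 4 m
Total distance = 60 m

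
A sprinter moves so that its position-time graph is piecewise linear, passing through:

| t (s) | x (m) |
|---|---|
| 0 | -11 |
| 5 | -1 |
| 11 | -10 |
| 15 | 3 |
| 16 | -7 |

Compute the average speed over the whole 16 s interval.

2.625 m/s

Average speed = (total path length)/(elapsed time); on a piecewise-linear x-t graph the path length is Σ|Δx|.
0–5 s: |Δx| = |-1 − -11| = 10 m
5–11 s: |Δx| = |-10 − -1| = 9 m
11–15 s: |Δx| = |3 − -10| = 13 m
15–16 s: |Δx| = |-7 − 3| = 10 m
Total path = 42 m; average speed = 42/16 = 2.625 m/s.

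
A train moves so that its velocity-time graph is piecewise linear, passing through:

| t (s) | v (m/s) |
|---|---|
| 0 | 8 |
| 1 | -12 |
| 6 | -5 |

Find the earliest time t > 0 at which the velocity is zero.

v changes sign on 0–1 s (from 8 to -12); the graph is linear there, so v = 0 at t = 0 + (-8)·(1 − 0)/(-12 − 8) = 0.4 s.

t = 0.4 s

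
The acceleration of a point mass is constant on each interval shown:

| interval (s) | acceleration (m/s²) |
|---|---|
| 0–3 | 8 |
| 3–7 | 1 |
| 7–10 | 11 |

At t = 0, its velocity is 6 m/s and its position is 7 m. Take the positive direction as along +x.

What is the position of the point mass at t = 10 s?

340.5 m

On each constant-a segment, Δv = aΔt and Δx = v₀Δt + ½aΔt²; chain segment to segment.
0–3 s: v starts 6 m/s; Δx = 6·3 + ½·8·3² = 54 m; v ends 30 m/s.
3–7 s: v starts 30 m/s; Δx = 30·4 + ½·1·4² = 128 m; v ends 34 m/s.
7–10 s: v starts 34 m/s; Δx = 34·3 + ½·11·3² = 151.5 m; v ends 67 m/s.
x(10) = 7 + Σ Δx = 340.5 m.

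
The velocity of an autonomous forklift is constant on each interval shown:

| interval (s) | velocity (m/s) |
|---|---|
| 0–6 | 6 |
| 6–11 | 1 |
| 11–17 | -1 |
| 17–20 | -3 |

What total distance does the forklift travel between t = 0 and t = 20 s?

Distance (not displacement) is the total path length: add the absolute areas under v-t.
0–6 s: |6| × 6 = 36 m
6–11 s: |1| × 5 = 5 m
11–17 s: |-1| × 6 = 6 m
17–20 s: |-3| × 3 = 9 m
Total distance = 56 m

56 m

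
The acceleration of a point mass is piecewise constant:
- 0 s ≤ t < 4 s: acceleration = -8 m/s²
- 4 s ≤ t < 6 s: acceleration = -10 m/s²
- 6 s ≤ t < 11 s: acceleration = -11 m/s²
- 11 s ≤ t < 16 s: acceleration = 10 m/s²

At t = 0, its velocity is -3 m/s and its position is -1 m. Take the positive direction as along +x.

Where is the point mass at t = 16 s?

-1004.5 m

On each constant-a segment, Δv = aΔt and Δx = v₀Δt + ½aΔt²; chain segment to segment.
0–4 s: v starts -3 m/s; Δx = -3·4 + ½·-8·4² = -76 m; v ends -35 m/s.
4–6 s: v starts -35 m/s; Δx = -35·2 + ½·-10·2² = -90 m; v ends -55 m/s.
6–11 s: v starts -55 m/s; Δx = -55·5 + ½·-11·5² = -412.5 m; v ends -110 m/s.
11–16 s: v starts -110 m/s; Δx = -110·5 + ½·10·5² = -425 m; v ends -60 m/s.
x(16) = -1 + Σ Δx = -1004.5 m.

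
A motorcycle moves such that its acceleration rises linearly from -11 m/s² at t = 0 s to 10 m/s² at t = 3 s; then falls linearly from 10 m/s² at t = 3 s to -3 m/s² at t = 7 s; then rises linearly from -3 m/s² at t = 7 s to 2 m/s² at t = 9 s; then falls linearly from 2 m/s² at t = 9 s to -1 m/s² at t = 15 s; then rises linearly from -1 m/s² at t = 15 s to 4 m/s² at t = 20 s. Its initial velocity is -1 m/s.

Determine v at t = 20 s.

Δv equals the area under the a-t graph; then v = v₀ + Δv.
0–3 s: ½(-11 + 10)(3) = -1.5 m/s
3–7 s: ½(10 + -3)(4) = 14 m/s
7–9 s: ½(-3 + 2)(2) = -1 m/s
9–15 s: ½(2 + -1)(6) = 3 m/s
15–20 s: ½(-1 + 4)(5) = 7.5 m/s
Δv = 22 m/s, so v(20) = -1 + (22) = 21 m/s.

21 m/s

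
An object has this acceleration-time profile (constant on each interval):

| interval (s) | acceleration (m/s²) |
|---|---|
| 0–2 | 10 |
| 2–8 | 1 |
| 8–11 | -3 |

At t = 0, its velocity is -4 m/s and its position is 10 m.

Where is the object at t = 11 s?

188.5 m

On each constant-a segment, Δv = aΔt and Δx = v₀Δt + ½aΔt²; chain segment to segment.
0–2 s: v starts -4 m/s; Δx = -4·2 + ½·10·2² = 12 m; v ends 16 m/s.
2–8 s: v starts 16 m/s; Δx = 16·6 + ½·1·6² = 114 m; v ends 22 m/s.
8–11 s: v starts 22 m/s; Δx = 22·3 + ½·-3·3² = 52.5 m; v ends 13 m/s.
x(11) = 10 + Σ Δx = 188.5 m.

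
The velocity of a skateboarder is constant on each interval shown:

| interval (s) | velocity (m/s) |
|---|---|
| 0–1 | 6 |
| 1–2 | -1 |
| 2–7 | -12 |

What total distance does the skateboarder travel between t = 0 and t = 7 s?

Total distance travelled is ∫|v| dt — sum the magnitudes of each area piece.
0–1 s: |6| × 1 = 6 m
1–2 s: |-1| × 1 = 1 m
2–7 s: |-12| × 5 = 60 m
Total distance = 67 m

67 m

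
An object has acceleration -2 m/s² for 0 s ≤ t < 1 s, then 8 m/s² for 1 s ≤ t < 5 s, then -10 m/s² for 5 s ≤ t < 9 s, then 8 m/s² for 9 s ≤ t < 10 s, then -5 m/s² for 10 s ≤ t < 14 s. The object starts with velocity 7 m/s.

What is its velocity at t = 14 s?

Δv equals the area under the a-t graph; then v = v₀ + Δv.
0–1 s: -2 × 1 = -2 m/s
1–5 s: 8 × 4 = 32 m/s
5–9 s: -10 × 4 = -40 m/s
9–10 s: 8 × 1 = 8 m/s
10–14 s: -5 × 4 = -20 m/s
Δv = -22 m/s, so v(14) = 7 + (-22) = -15 m/s.

-15 m/s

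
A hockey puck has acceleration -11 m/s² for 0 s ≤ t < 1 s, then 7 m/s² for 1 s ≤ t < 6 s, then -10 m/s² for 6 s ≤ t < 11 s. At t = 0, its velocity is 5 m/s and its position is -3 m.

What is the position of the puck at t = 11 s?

74 m

On each constant-a segment, Δv = aΔt and Δx = v₀Δt + ½aΔt²; chain segment to segment.
0–1 s: v starts 5 m/s; Δx = 5·1 + ½·-11·1² = -0.5 m; v ends -6 m/s.
1–6 s: v starts -6 m/s; Δx = -6·5 + ½·7·5² = 57.5 m; v ends 29 m/s.
6–11 s: v starts 29 m/s; Δx = 29·5 + ½·-10·5² = 20 m; v ends -21 m/s.
x(11) = -3 + Σ Δx = 74 m.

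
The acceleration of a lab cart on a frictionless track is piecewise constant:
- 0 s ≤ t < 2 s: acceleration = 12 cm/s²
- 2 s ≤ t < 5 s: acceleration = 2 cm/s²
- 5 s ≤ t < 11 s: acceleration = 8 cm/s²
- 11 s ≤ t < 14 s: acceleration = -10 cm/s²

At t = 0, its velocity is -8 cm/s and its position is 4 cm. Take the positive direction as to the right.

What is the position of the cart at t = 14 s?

510 cm

On each constant-a segment, Δv = aΔt and Δx = v₀Δt + ½aΔt²; chain segment to segment.
0–2 s: v starts -8 cm/s; Δx = -8·2 + ½·12·2² = 8 cm; v ends 16 cm/s.
2–5 s: v starts 16 cm/s; Δx = 16·3 + ½·2·3² = 57 cm; v ends 22 cm/s.
5–11 s: v starts 22 cm/s; Δx = 22·6 + ½·8·6² = 276 cm; v ends 70 cm/s.
11–14 s: v starts 70 cm/s; Δx = 70·3 + ½·-10·3² = 165 cm; v ends 40 cm/s.
x(14) = 4 + Σ Δx = 510 cm.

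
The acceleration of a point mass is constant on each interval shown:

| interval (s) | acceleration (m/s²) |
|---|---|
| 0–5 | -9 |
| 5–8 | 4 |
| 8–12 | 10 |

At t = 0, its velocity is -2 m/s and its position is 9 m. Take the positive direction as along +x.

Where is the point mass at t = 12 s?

-296.5 m

On each constant-a segment, Δv = aΔt and Δx = v₀Δt + ½aΔt²; chain segment to segment.
0–5 s: v starts -2 m/s; Δx = -2·5 + ½·-9·5² = -122.5 m; v ends -47 m/s.
5–8 s: v starts -47 m/s; Δx = -47·3 + ½·4·3² = -123 m; v ends -35 m/s.
8–12 s: v starts -35 m/s; Δx = -35·4 + ½·10·4² = -60 m; v ends 5 m/s.
x(12) = 9 + Σ Δx = -296.5 m.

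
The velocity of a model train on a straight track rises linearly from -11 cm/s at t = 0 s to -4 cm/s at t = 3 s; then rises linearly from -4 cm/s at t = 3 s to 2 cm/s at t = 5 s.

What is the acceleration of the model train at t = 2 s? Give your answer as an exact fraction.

Acceleration is the slope of the v-t graph on 0–3 s: (-4 − -11)/(3 − 0) = 7/3 cm/s².

7/3 cm/s²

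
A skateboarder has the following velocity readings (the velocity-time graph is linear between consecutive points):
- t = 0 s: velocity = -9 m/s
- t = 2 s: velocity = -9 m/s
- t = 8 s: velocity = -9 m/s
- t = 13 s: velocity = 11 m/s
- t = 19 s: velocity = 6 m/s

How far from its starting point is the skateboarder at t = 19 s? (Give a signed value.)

Net displacement equals the area under the velocity-time graph (areas below the axis count negative).
0–2 s: -9 × 2 = -18 m
2–8 s: -9 × 6 = -54 m
8–13 s: ½(-9 + 11)(5) = 5 m
13–19 s: ½(11 + 6)(6) = 51 m
Net displacement = -16 m

-16 m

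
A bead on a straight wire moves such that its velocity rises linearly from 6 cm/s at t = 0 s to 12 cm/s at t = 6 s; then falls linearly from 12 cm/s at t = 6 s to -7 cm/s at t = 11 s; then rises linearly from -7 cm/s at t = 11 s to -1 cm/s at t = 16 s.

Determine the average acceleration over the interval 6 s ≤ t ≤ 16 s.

-1.3 cm/s²

Average acceleration = Δv/Δt = (-1 − 12)/(16 − 6) = -1.3 cm/s².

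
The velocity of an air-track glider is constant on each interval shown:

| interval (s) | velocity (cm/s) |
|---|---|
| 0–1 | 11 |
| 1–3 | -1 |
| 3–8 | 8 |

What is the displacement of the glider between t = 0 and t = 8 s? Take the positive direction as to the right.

49 cm

Net displacement equals the area under the velocity-time graph (areas below the axis count negative).
0–1 s: 11 × 1 = 11 cm
1–3 s: -1 × 2 = -2 cm
3–8 s: 8 × 5 = 40 cm
Net displacement = 49 cm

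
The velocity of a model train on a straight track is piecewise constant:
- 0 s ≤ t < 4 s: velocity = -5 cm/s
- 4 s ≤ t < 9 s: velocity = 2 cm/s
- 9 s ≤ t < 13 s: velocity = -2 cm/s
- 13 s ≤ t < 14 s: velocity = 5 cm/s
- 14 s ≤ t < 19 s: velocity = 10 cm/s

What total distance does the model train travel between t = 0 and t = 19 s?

Distance (not displacement) is the total path length: add the absolute areas under v-t.
0–4 s: |-5| × 4 = 20 cm
4–9 s: |2| × 5 = 10 cm
9–13 s: |-2| × 4 = 8 cm
13–14 s: |5| × 1 = 5 cm
14–19 s: |10| × 5 = 50 cm
Total distance = 93 cm

93 cm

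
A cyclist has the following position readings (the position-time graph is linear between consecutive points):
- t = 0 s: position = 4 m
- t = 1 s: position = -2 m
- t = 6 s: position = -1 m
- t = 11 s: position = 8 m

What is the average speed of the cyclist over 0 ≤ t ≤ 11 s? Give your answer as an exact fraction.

16/11 m/s

Average speed = (total path length)/(elapsed time); on a piecewise-linear x-t graph the path length is Σ|Δx|.
0–1 s: |Δx| = |-2 − 4| = 6 m
1–6 s: |Δx| = |-1 − -2| = 1 m
6–11 s: |Δx| = |8 − -1| = 9 m
Total path = 16 m; average speed = 16/11 = 16/11 m/s.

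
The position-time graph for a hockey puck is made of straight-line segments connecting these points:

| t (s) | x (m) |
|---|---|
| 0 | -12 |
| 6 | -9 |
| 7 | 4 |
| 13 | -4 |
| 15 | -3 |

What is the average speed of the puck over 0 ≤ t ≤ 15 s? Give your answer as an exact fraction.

Average speed = (total path length)/(elapsed time); on a piecewise-linear x-t graph the path length is Σ|Δx|.
0–6 s: |Δx| = |-9 − -12| = 3 m
6–7 s: |Δx| = |4 − -9| = 13 m
7–13 s: |Δx| = |-4 − 4| = 8 m
13–15 s: |Δx| = |-3 − -4| = 1 m
Total path = 25 m; average speed = 25/15 = 5/3 m/s.

5/3 m/s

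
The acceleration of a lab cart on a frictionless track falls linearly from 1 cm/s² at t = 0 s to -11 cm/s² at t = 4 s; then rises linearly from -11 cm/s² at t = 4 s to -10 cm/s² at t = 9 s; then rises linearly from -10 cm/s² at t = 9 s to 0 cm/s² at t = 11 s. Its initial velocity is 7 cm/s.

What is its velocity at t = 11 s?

Δv equals the area under the a-t graph; then v = v₀ + Δv.
0–4 s: ½(1 + -11)(4) = -20 cm/s
4–9 s: ½(-11 + -10)(5) = -52.5 cm/s
9–11 s: ½(-10 + 0)(2) = -10 cm/s
Δv = -82.5 cm/s, so v(11) = 7 + (-82.5) = -75.5 cm/s.

-75.5 cm/s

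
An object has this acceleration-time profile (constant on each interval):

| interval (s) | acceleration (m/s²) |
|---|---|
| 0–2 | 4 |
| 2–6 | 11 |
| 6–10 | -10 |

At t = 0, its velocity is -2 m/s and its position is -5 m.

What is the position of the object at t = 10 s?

231 m

On each constant-a segment, Δv = aΔt and Δx = v₀Δt + ½aΔt²; chain segment to segment.
0–2 s: v starts -2 m/s; Δx = -2·2 + ½·4·2² = 4 m; v ends 6 m/s.
2–6 s: v starts 6 m/s; Δx = 6·4 + ½·11·4² = 112 m; v ends 50 m/s.
6–10 s: v starts 50 m/s; Δx = 50·4 + ½·-10·4² = 120 m; v ends 10 m/s.
x(10) = -5 + Σ Δx = 231 m.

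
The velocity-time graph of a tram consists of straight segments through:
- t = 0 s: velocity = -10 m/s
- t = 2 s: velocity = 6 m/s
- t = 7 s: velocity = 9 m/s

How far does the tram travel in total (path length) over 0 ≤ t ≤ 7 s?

Total distance travelled is ∫|v| dt — sum the magnitudes of each area piece.
0–2 s: v = 0 at t = 1.25 s; triangle areas 6.25 + 2.25 = 8.5 m
2–7 s: |½(6 + 9)(5)| = 37.5 m
Total distance = 46 m

46 m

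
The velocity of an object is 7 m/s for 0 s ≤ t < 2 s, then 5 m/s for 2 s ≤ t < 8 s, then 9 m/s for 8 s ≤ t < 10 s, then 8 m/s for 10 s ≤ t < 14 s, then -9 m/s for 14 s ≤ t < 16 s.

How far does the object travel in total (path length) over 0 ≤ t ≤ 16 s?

Total distance travelled is ∫|v| dt — sum the magnitudes of each area piece.
0–2 s: |7| × 2 = 14 m
2–8 s: |5| × 6 = 30 m
8–10 s: |9| × 2 = 18 m
10–14 s: |8| × 4 = 32 m
14–16 s: |-9| × 2 = 18 m
Total distance = 112 m

112 m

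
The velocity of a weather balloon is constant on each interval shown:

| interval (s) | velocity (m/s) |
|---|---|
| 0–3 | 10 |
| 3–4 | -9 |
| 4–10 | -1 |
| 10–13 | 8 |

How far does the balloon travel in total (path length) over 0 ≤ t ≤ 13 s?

Total distance travelled is ∫|v| dt — sum the magnitudes of each area piece.
0–3 s: |10| × 3 = 30 m
3–4 s: |-9| × 1 = 9 m
4–10 s: |-1| × 6 = 6 m
10–13 s: |8| × 3 = 24 m
Total distance = 69 m

69 m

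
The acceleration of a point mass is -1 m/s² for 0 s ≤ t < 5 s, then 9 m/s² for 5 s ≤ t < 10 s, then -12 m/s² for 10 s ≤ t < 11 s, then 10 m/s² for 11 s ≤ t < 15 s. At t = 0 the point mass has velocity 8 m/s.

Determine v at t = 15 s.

Δv equals the area under the a-t graph; then v = v₀ + Δv.
0–5 s: -1 × 5 = -5 m/s
5–10 s: 9 × 5 = 45 m/s
10–11 s: -12 × 1 = -12 m/s
11–15 s: 10 × 4 = 40 m/s
Δv = 68 m/s, so v(15) = 8 + (68) = 76 m/s.

76 m/s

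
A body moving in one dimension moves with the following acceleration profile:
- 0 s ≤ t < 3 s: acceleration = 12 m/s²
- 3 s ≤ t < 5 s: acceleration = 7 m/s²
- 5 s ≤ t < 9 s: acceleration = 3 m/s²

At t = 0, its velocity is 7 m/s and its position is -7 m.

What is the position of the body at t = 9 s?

On each constant-a segment, Δv = aΔt and Δx = v₀Δt + ½aΔt²; chain segment to segment.
0–3 s: v starts 7 m/s; Δx = 7·3 + ½·12·3² = 75 m; v ends 43 m/s.
3–5 s: v starts 43 m/s; Δx = 43·2 + ½·7·2² = 100 m; v ends 57 m/s.
5–9 s: v starts 57 m/s; Δx = 57·4 + ½·3·4² = 252 m; v ends 69 m/s.
x(9) = -7 + Σ Δx = 420 m.

420 m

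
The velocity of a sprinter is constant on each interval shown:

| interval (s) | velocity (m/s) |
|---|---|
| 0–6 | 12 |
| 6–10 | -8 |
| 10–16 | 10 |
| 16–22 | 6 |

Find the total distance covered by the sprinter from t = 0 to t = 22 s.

Total distance travelled is ∫|v| dt — sum the magnitudes of each area piece.
0–6 s: |12| × 6 = 72 m
6–10 s: |-8| × 4 = 32 m
10–16 s: |10| × 6 = 60 m
16–22 s: |6| × 6 = 36 m
Total distance = 200 m

200 m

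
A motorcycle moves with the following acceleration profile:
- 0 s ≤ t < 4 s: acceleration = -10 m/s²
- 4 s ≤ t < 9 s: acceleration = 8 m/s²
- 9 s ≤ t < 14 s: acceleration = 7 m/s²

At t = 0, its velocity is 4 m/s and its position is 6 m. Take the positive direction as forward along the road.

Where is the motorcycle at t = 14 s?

-30.5 m

On each constant-a segment, Δv = aΔt and Δx = v₀Δt + ½aΔt²; chain segment to segment.
0–4 s: v starts 4 m/s; Δx = 4·4 + ½·-10·4² = -64 m; v ends -36 m/s.
4–9 s: v starts -36 m/s; Δx = -36·5 + ½·8·5² = -80 m; v ends 4 m/s.
9–14 s: v starts 4 m/s; Δx = 4·5 + ½·7·5² = 107.5 m; v ends 39 m/s.
x(14) = 6 + Σ Δx = -30.5 m.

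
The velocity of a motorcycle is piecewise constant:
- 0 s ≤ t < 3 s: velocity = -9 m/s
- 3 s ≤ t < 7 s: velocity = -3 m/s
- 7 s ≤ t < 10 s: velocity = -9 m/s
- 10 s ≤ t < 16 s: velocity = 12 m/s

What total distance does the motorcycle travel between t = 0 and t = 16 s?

138 m

Total distance travelled is ∫|v| dt — sum the magnitudes of each area piece.
0–3 s: |-9| × 3 = 27 m
3–7 s: |-3| × 4 = 12 m
7–10 s: |-9| × 3 = 27 m
10–16 s: |12| × 6 = 72 m
Total distance = 138 m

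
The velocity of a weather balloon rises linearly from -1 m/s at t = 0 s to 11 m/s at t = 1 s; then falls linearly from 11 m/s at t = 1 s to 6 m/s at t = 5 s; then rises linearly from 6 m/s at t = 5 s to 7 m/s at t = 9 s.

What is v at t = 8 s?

6.75 m/s

On 5–9 s the graph is linear from 6 to 7 m/s: v(8) = 6 + (7 − 6)·(8 − 5)/(9 − 5) = 6.75 m/s.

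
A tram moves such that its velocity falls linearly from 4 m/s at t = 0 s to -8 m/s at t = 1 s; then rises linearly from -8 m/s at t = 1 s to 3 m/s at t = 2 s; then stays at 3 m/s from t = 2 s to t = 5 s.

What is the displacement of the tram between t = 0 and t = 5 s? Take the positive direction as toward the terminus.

4.5 m

Net displacement equals the area under the velocity-time graph (areas below the axis count negative).
0–1 s: ½(4 + -8)(1) = -2 m
1–2 s: ½(-8 + 3)(1) = -2.5 m
2–5 s: 3 × 3 = 9 m
Net displacement = 4.5 m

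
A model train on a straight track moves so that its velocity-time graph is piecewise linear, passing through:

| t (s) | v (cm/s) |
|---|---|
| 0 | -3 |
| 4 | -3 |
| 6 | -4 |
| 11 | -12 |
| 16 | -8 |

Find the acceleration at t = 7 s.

Acceleration is the slope of the v-t graph on 6–11 s: (-12 − -4)/(11 − 6) = -1.6 cm/s².

-1.6 cm/s²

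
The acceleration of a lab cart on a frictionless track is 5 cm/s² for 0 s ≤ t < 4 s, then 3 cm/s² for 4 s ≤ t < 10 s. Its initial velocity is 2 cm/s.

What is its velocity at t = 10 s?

40 cm/s

Δv equals the area under the a-t graph; then v = v₀ + Δv.
0–4 s: 5 × 4 = 20 cm/s
4–10 s: 3 × 6 = 18 cm/s
Δv = 38 cm/s, so v(10) = 2 + (38) = 40 cm/s.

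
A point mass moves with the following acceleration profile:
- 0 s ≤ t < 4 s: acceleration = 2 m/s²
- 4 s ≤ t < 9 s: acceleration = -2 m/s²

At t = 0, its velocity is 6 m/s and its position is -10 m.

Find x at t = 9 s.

75 m

On each constant-a segment, Δv = aΔt and Δx = v₀Δt + ½aΔt²; chain segment to segment.
0–4 s: v starts 6 m/s; Δx = 6·4 + ½·2·4² = 40 m; v ends 14 m/s.
4–9 s: v starts 14 m/s; Δx = 14·5 + ½·-2·5² = 45 m; v ends 4 m/s.
x(9) = -10 + Σ Δx = 75 m.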